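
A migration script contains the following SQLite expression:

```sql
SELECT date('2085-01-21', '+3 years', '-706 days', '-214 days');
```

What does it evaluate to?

2085-07-15

Adding +3 years to 2085-01-21 gives 2088-01-21.
Applying '-706 days' to 2088-01-21: counting 706 days back gives 2086-02-14.
Applying '-214 days' to 2086-02-14: counting 214 days back gives 2085-07-15.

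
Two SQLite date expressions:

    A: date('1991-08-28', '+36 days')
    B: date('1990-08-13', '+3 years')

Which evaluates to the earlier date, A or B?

A = 1991-10-03.
B = 1993-08-13.
A is earlier.

A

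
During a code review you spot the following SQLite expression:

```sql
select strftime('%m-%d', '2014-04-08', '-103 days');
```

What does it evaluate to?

First apply '-103 days': 2014-04-08 → 2013-12-26.
`%m-%d` extracts the month-day: 12-26.

12-26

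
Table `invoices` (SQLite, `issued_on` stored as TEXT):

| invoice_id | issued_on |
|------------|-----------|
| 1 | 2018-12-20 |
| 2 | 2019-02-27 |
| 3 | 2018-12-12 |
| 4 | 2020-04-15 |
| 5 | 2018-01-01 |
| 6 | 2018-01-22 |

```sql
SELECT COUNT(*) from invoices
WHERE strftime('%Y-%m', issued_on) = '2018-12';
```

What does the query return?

Rows with year-month 2018-12: 2018-12-20, 2018-12-12 → 2.

2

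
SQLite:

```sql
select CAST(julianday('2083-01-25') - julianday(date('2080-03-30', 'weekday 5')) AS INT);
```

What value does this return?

1025

`weekday 5` advances to the next Friday; 2080-03-30 is a Saturday, so it moves forward to 2080-04-05.
25 days remain in April 2080 after the 5th (30 − 5).
Full months from May 2080 through December 2082 contribute their day counts.
Then 25 days into January 2083.
Total: 25 + 31 + 30 + 31 + 31 + 30 + 31 + 30 + 31 + 31 + 28 + 31 + 30 + 31 + 30 + 31 + 31 + 30 + 31 + 30 + 31 + 31 + 28 + 31 + 30 + 31 + 30 + 31 + 31 + 30 + 31 + 30 + 31 + 25 = 1025.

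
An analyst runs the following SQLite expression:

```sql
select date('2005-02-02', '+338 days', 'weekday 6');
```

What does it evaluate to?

2006-01-07

Applying '+338 days' to 2005-02-02: counting 338 days forward gives 2006-01-06.
`weekday 6` advances to the next Saturday; 2006-01-06 is a Friday, so it moves forward to 2006-01-07.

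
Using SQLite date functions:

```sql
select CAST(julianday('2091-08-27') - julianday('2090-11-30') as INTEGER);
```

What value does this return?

0 days remain in November 2090 after the 30th (30 − 30).
Full months from December 2090 through July 2091 contribute their day counts.
Then 27 days into August 2091.
Total: 0 + 31 + 31 + 28 + 31 + 30 + 31 + 30 + 31 + 27 = 270.

270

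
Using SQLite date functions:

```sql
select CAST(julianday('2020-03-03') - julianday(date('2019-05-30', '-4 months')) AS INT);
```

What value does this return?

Adding -4 months to 2019-05-30 gives 2019-01-30.
1 day remains in January 2019 after the 30th (31 − 30).
Full months from February 2019 through February 2020 contribute their day counts.
Then 3 days into March 2020.
Total: 1 + 28 + 31 + 30 + 31 + 30 + 31 + 31 + 30 + 31 + 30 + 31 + 31 + 29 + 3 = 398.

398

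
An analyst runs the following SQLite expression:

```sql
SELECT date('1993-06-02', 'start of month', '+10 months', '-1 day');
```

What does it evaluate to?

1994-03-31

`start of month` rewinds 1993-06-02 to 1993-06-01.
Adding +10 months to 1993-06-01 gives 1994-04-01.
Going back 1 day from 1994-04-01 reaches 1994-03-31 (last day of March, 31 days).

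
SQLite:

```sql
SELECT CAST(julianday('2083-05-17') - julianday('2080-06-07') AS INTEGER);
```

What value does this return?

23 days remain in June 2080 after the 7th (30 − 7).
Full months from July 2080 through April 2083 contribute their day counts.
Then 17 days into May 2083.
Total: 23 + 31 + 31 + 30 + 31 + 30 + 31 + 31 + 28 + 31 + 30 + 31 + 30 + 31 + 31 + 30 + 31 + 30 + 31 + 31 + 28 + 31 + 30 + 31 + 30 + 31 + 31 + 30 + 31 + 30 + 31 + 31 + 28 + 31 + 30 + 17 = 1074.

1074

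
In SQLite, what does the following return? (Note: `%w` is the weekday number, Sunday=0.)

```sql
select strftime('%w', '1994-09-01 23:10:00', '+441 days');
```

4

First apply '+441 days': 1994-09-01 23:10:00 → 1995-11-16 23:10:00.
1995-11-16 is a Thursday; with Sunday=0 that is 4.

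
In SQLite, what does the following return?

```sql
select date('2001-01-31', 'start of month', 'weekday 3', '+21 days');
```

2001-01-24

`start of month` rewinds 2001-01-31 to 2001-01-01.
`weekday 3` advances to the next Wednesday; 2001-01-01 is a Monday, so it moves forward to 2001-01-03.
Advancing 21 more days within January lands on 2001-01-24.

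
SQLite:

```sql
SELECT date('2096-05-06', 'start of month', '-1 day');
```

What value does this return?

2096-04-30

`start of month` rewinds 2096-05-06 to 2096-05-01.
Going back 1 day from 2096-05-01 reaches 2096-04-30 (last day of April, 30 days).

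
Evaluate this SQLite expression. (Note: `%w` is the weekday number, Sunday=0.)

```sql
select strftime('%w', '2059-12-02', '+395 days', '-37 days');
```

3

First apply '+395 days', '-37 days': 2059-12-02 → 2060-11-24.
2060-11-24 is a Wednesday; with Sunday=0 that is 3.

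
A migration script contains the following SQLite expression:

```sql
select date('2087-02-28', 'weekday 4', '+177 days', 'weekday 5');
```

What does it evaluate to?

2087-09-05

`weekday 4` advances to the next Thursday; 2087-02-28 is a Friday, so it moves forward to 2087-03-06.
Applying '+177 days' to 2087-03-06: counting 177 days forward gives 2087-08-30.
`weekday 5` advances to the next Friday; 2087-08-30 is a Saturday, so it moves forward to 2087-09-05.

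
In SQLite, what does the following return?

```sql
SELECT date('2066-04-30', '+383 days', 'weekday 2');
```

2067-05-24

Applying '+383 days' to 2066-04-30: counting 383 days forward gives 2067-05-18.
`weekday 2` advances to the next Tuesday; 2067-05-18 is a Wednesday, so it moves forward to 2067-05-24.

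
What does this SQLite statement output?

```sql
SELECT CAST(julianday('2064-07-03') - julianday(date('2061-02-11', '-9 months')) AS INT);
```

Adding -9 months to 2061-02-11 gives 2060-05-11.
20 days remain in May 2060 after the 11th (31 − 11).
Full months from June 2060 through June 2064 contribute their day counts.
Then 3 days into July 2064.
Total: 20 + 30 + 31 + 31 + 30 + 31 + 30 + 31 + 31 + 28 + 31 + 30 + 31 + 30 + 31 + 31 + 30 + 31 + 30 + 31 + 31 + 28 + 31 + 30 + 31 + 30 + 31 + 31 + 30 + 31 + 30 + 31 + 31 + 28 + 31 + 30 + 31 + 30 + 31 + 31 + 30 + 31 + 30 + 31 + 31 + 29 + 31 + 30 + 31 + 30 + 3 = 1514.

1514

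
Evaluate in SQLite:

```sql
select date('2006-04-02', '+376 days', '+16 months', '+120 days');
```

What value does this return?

Applying '+376 days' to 2006-04-02: counting 376 days forward gives 2007-04-13.
Adding +16 months to 2007-04-13 gives 2008-08-13.
Applying '+120 days' to 2008-08-13: counting 120 days forward gives 2008-12-11.

2008-12-11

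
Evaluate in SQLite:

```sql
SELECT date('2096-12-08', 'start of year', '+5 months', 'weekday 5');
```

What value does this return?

`start of year` rewinds 2096-12-08 to 2096-01-01.
Adding +5 months to 2096-01-01 gives 2096-06-01.
`weekday 5` advances to the next Friday; 2096-06-01 is already a Friday, so it stays at 2096-06-01.

2096-06-01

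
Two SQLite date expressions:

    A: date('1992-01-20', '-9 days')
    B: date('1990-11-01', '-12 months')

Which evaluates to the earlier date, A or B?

A = 1992-01-11.
B = 1989-11-01.
B is earlier.

B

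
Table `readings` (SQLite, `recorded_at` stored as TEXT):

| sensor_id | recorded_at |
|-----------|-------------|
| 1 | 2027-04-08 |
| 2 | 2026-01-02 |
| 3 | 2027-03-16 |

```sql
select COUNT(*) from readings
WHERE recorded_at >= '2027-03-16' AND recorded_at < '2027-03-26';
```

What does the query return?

1

Rows in [2027-03-16, 2027-03-26): 2027-03-16 → 1 row.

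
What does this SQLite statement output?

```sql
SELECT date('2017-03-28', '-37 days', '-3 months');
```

Going back 28 days from 2017-03-28 reaches 2017-02-28 (last day of February, 28 days).
Going back 9 days within February lands on 2017-02-19.
Adding -3 months to 2017-02-19 gives 2016-11-19.

2016-11-19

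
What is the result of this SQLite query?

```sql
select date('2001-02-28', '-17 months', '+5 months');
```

2000-02-28

Adding -17 months to 2001-02-28 gives 1999-09-28.
Adding +5 months to 1999-09-28 gives 2000-02-28.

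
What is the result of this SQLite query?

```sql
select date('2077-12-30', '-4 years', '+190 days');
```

2074-07-08

Adding -4 years to 2077-12-30 gives 2073-12-30.
Applying '+190 days' to 2073-12-30: counting 190 days forward gives 2074-07-08.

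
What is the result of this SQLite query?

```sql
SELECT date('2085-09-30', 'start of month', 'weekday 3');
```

2085-09-05

`start of month` rewinds 2085-09-30 to 2085-09-01.
`weekday 3` advances to the next Wednesday; 2085-09-01 is a Saturday, so it moves forward to 2085-09-05.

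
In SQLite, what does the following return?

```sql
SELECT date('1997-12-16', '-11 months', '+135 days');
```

1997-05-31

Adding -11 months to 1997-12-16 gives 1997-01-16.
Applying '+135 days' to 1997-01-16: counting 135 days forward gives 1997-05-31.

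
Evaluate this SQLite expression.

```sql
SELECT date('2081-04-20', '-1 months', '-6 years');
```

2075-03-20

Adding -1 month to 2081-04-20 gives 2081-03-20.
Adding -6 years to 2081-03-20 gives 2075-03-20.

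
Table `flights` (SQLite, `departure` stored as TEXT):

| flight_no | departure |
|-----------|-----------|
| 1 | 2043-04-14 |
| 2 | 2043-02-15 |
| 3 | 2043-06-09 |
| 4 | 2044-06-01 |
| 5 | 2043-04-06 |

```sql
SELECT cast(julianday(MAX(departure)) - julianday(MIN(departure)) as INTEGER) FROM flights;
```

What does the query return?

MIN = 2043-02-15, MAX = 2044-06-01.
13 days remain in February 2043 after the 15th (28 − 15).
Full months from March 2043 through May 2044 contribute their day counts.
Then 1 day into June 2044.
Total: 13 + 31 + 30 + 31 + 30 + 31 + 31 + 30 + 31 + 30 + 31 + 31 + 29 + 31 + 30 + 31 + 1 = 472.

472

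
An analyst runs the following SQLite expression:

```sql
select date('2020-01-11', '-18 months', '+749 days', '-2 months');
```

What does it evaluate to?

2020-05-29

Adding -18 months to 2020-01-11 gives 2018-07-11.
Applying '+749 days' to 2018-07-11: counting 749 days forward gives 2020-07-29.
Adding -2 months to 2020-07-29 gives 2020-05-29.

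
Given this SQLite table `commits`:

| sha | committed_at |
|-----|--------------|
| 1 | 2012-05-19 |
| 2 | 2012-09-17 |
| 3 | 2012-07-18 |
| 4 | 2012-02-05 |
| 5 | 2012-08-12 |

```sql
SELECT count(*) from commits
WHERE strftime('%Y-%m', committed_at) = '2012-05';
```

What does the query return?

Rows with year-month 2012-05: 2012-05-19 → 1.

1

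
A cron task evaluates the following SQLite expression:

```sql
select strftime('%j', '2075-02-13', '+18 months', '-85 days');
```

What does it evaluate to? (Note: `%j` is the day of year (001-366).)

First apply '+18 months', '-85 days': 2075-02-13 → 2076-05-20.
Day-of-year for 2076-05-20: days since 2076-01-01 inclusive = 141, zero-padded to 141.

141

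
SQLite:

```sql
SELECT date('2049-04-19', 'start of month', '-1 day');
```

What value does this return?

`start of month` rewinds 2049-04-19 to 2049-04-01.
Going back 1 day from 2049-04-01 reaches 2049-03-31 (last day of March, 31 days).

2049-03-31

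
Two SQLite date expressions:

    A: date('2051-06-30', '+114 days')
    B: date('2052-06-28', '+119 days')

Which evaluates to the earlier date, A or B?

A = 2051-10-22.
B = 2052-10-25.
A is earlier.

A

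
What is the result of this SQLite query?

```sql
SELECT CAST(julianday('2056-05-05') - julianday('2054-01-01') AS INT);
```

855

30 days remain in January 2054 after the 1st (31 − 1).
Full months from February 2054 through April 2056 contribute their day counts.
Then 5 days into May 2056.
Total: 30 + 28 + 31 + 30 + 31 + 30 + 31 + 31 + 30 + 31 + 30 + 31 + 31 + 28 + 31 + 30 + 31 + 30 + 31 + 31 + 30 + 31 + 30 + 31 + 31 + 29 + 31 + 30 + 5 = 855.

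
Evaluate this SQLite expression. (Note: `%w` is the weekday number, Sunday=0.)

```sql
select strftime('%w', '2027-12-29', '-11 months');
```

5

First apply '-11 months': 2027-12-29 → 2027-01-29.
2027-01-29 is a Friday; with Sunday=0 that is 5.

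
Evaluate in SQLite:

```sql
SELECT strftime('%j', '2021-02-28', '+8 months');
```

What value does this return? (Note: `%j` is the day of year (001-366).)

301

First apply '+8 months': 2021-02-28 → 2021-10-28.
Day-of-year for 2021-10-28: days since 2021-01-01 inclusive = 301, zero-padded to 301.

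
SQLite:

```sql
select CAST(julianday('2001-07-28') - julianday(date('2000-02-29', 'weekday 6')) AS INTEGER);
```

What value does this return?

`weekday 6` advances to the next Saturday; 2000-02-29 is a Tuesday, so it moves forward to 2000-03-04.
27 days remain in March 2000 after the 4th (31 − 4).
Full months from April 2000 through June 2001 contribute their day counts.
Then 28 days into July 2001.
Total: 27 + 30 + 31 + 30 + 31 + 31 + 30 + 31 + 30 + 31 + 31 + 28 + 31 + 30 + 31 + 30 + 28 = 511.

511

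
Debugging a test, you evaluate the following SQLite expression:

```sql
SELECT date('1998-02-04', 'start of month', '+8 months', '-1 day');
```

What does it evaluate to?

`start of month` rewinds 1998-02-04 to 1998-02-01.
Adding +8 months to 1998-02-01 gives 1998-10-01.
Going back 1 day from 1998-10-01 reaches 1998-09-30 (last day of September, 30 days).

1998-09-30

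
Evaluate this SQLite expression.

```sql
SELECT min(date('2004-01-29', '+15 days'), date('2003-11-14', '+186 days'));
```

date('2004-01-29', '+15 days') → 2004-02-13.
date('2003-11-14', '+186 days') → 2004-05-18.
Earlier of the two is 2004-02-13.

2004-02-13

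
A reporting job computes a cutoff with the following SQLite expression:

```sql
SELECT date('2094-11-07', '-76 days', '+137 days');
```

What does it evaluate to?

2095-01-07

Applying '-76 days' to 2094-11-07: counting 76 days back gives 2094-08-23.
Applying '+137 days' to 2094-08-23: counting 137 days forward gives 2095-01-07.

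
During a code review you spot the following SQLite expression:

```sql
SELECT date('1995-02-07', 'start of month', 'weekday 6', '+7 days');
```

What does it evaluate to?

`start of month` rewinds 1995-02-07 to 1995-02-01.
`weekday 6` advances to the next Saturday; 1995-02-01 is a Wednesday, so it moves forward to 1995-02-04.
Advancing 7 more days within February lands on 1995-02-11.

1995-02-11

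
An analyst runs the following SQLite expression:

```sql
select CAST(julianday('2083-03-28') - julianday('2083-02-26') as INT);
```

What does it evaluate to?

30

2 days remain in February 2083 after the 26th (28 − 26).
Then 28 days into March 2083.
Total: 2 + 28 = 30.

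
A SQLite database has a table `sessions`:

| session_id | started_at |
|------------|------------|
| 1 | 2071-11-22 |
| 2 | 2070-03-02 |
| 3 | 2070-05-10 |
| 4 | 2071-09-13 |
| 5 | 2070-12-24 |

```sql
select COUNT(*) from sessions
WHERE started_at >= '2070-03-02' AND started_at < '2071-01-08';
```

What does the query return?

Rows in [2070-03-02, 2071-01-08): 2070-03-02, 2070-05-10, 2070-12-24 → 3 rows.

3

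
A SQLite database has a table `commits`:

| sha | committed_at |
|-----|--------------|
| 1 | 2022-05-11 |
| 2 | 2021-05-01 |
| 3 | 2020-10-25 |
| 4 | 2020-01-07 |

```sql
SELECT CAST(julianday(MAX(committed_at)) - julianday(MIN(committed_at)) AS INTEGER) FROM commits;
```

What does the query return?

855

MIN = 2020-01-07, MAX = 2022-05-11.
24 days remain in January 2020 after the 7th (31 − 7).
Full months from February 2020 through April 2022 contribute their day counts.
Then 11 days into May 2022.
Total: 24 + 29 + 31 + 30 + 31 + 30 + 31 + 31 + 30 + 31 + 30 + 31 + 31 + 28 + 31 + 30 + 31 + 30 + 31 + 31 + 30 + 31 + 30 + 31 + 31 + 28 + 31 + 30 + 11 = 855.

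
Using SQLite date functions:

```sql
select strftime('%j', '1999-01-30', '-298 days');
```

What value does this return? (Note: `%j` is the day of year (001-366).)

First apply '-298 days': 1999-01-30 → 1998-04-07.
Day-of-year for 1998-04-07: days since 1998-01-01 inclusive = 97, zero-padded to 097.

097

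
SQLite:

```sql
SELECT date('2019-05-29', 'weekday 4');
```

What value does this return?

2019-05-30

`weekday 4` advances to the next Thursday; 2019-05-29 is a Wednesday, so it moves forward to 2019-05-30.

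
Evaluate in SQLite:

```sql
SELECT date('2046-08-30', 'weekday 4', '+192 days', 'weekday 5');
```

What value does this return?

`weekday 4` advances to the next Thursday; 2046-08-30 is already a Thursday, so it stays at 2046-08-30.
Applying '+192 days' to 2046-08-30: counting 192 days forward gives 2047-03-10.
`weekday 5` advances to the next Friday; 2047-03-10 is a Sunday, so it moves forward to 2047-03-15.

2047-03-15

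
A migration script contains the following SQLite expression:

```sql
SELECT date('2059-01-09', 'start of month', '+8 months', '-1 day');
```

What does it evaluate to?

`start of month` rewinds 2059-01-09 to 2059-01-01.
Adding +8 months to 2059-01-01 gives 2059-09-01.
Going back 1 day from 2059-09-01 reaches 2059-08-31 (last day of August, 31 days).

2059-08-31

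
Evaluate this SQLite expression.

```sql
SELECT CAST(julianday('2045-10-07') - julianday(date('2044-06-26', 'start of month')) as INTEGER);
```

`start of month` rewinds 2044-06-26 to 2044-06-01.
29 days remain in June 2044 after the 1st (30 − 1).
Full months from July 2044 through September 2045 contribute their day counts.
Then 7 days into October 2045.
Total: 29 + 31 + 31 + 30 + 31 + 30 + 31 + 31 + 28 + 31 + 30 + 31 + 30 + 31 + 31 + 30 + 7 = 493.

493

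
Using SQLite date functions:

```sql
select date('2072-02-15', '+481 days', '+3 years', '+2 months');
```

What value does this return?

2076-08-10

Applying '+481 days' to 2072-02-15: counting 481 days forward gives 2073-06-10.
Adding +3 years to 2073-06-10 gives 2076-06-10.
Adding +2 months to 2076-06-10 gives 2076-08-10.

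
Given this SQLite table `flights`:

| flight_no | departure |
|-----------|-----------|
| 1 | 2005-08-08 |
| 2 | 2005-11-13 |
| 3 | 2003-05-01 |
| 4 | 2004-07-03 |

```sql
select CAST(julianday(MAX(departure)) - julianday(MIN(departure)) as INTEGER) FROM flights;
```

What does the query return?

927

MIN = 2003-05-01, MAX = 2005-11-13.
30 days remain in May 2003 after the 1st (31 − 1).
Full months from June 2003 through October 2005 contribute their day counts.
Then 13 days into November 2005.
Total: 30 + 30 + 31 + 31 + 30 + 31 + 30 + 31 + 31 + 29 + 31 + 30 + 31 + 30 + 31 + 31 + 30 + 31 + 30 + 31 + 31 + 28 + 31 + 30 + 31 + 30 + 31 + 31 + 30 + 31 + 13 = 927.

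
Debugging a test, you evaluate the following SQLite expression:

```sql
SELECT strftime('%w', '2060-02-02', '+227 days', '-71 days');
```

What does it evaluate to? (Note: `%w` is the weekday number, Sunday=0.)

First apply '+227 days', '-71 days': 2060-02-02 → 2060-07-07.
2060-07-07 is a Wednesday; with Sunday=0 that is 3.

3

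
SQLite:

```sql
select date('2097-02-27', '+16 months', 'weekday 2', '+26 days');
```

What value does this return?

2098-07-27

Adding +16 months to 2097-02-27 gives 2098-06-27.
`weekday 2` advances to the next Tuesday; 2098-06-27 is a Friday, so it moves forward to 2098-07-01.
Advancing 26 more days within July lands on 2098-07-27.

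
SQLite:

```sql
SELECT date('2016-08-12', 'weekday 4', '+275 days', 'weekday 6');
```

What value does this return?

2017-05-20

`weekday 4` advances to the next Thursday; 2016-08-12 is a Friday, so it moves forward to 2016-08-18.
Applying '+275 days' to 2016-08-18: counting 275 days forward gives 2017-05-20.
`weekday 6` advances to the next Saturday; 2017-05-20 is already a Saturday, so it stays at 2017-05-20.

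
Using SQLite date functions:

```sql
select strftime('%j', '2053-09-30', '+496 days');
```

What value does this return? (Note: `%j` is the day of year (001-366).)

First apply '+496 days': 2053-09-30 → 2055-02-08.
Day-of-year for 2055-02-08: days since 2055-01-01 inclusive = 39, zero-padded to 039.

039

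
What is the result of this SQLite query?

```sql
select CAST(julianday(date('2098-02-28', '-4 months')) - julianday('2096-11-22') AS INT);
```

340

Adding -4 months to 2098-02-28 gives 2097-10-28.
8 days remain in November 2096 after the 22nd (30 − 22).
Full months from December 2096 through September 2097 contribute their day counts.
Then 28 days into October 2097.
Total: 8 + 31 + 31 + 28 + 31 + 30 + 31 + 30 + 31 + 31 + 30 + 28 = 340.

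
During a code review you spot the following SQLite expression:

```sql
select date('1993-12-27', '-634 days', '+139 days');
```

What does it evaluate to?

Applying '-634 days' to 1993-12-27: counting 634 days back gives 1992-04-02.
Applying '+139 days' to 1992-04-02: counting 139 days forward gives 1992-08-19.

1992-08-19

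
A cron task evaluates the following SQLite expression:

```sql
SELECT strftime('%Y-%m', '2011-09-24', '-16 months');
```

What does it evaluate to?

First apply '-16 months': 2011-09-24 → 2010-05-24.
`%Y-%m` extracts the year-month: 2010-05.

2010-05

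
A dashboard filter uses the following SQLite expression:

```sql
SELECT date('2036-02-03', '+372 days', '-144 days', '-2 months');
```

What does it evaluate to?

Applying '+372 days' to 2036-02-03: counting 372 days forward gives 2037-02-09.
Applying '-144 days' to 2037-02-09: counting 144 days back gives 2036-09-18.
Adding -2 months to 2036-09-18 gives 2036-07-18.

2036-07-18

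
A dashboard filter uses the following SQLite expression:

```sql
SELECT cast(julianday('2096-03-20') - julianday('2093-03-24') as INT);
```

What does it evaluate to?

7 days remain in March 2093 after the 24th (31 − 24).
Full months from April 2093 through February 2096 contribute their day counts.
Then 20 days into March 2096.
Total: 7 + 30 + 31 + 30 + 31 + 31 + 30 + 31 + 30 + 31 + 31 + 28 + 31 + 30 + 31 + 30 + 31 + 31 + 30 + 31 + 30 + 31 + 31 + 28 + 31 + 30 + 31 + 30 + 31 + 31 + 30 + 31 + 30 + 31 + 31 + 29 + 20 = 1092.

1092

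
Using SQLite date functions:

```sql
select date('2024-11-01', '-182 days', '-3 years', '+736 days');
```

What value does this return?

Applying '-182 days' to 2024-11-01: counting 182 days back gives 2024-05-03.
Adding -3 years to 2024-05-03 gives 2021-05-03.
Applying '+736 days' to 2021-05-03: counting 736 days forward gives 2023-05-09.

2023-05-09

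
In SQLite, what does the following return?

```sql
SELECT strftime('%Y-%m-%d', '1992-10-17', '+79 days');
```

1993-01-04

First apply '+79 days': 1992-10-17 → 1993-01-04.
`%Y-%m-%d` extracts the ISO date: 1993-01-04.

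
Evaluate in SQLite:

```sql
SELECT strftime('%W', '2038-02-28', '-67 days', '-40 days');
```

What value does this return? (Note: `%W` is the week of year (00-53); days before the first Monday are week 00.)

First apply '-67 days', '-40 days': 2038-02-28 → 2037-11-13.
2037-11-13 is a Friday. SQLite's %W counts Mondays since the year started; the result is 45.

45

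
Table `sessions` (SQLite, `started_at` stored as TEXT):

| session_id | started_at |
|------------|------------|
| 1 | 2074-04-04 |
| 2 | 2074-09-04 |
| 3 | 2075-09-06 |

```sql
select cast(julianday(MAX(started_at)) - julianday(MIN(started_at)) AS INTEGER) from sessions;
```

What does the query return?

520

MIN = 2074-04-04, MAX = 2075-09-06.
26 days remain in April 2074 after the 4th (30 − 4).
Full months from May 2074 through August 2075 contribute their day counts.
Then 6 days into September 2075.
Total: 26 + 31 + 30 + 31 + 31 + 30 + 31 + 30 + 31 + 31 + 28 + 31 + 30 + 31 + 30 + 31 + 31 + 6 = 520.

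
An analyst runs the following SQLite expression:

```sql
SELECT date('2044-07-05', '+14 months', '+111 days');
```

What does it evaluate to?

2045-12-25

Adding +14 months to 2044-07-05 gives 2045-09-05.
Applying '+111 days' to 2045-09-05: counting 111 days forward gives 2045-12-25.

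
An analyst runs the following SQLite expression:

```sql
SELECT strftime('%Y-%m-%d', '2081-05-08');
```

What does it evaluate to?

2081-05-08

`%Y-%m-%d` extracts the ISO date: 2081-05-08.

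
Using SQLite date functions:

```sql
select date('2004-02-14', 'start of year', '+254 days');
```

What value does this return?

`start of year` rewinds 2004-02-14 to 2004-01-01.
Applying '+254 days' to 2004-01-01: counting 254 days forward gives 2004-09-11.

2004-09-11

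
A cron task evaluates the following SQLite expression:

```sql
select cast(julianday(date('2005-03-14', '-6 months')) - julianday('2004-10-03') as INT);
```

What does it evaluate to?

-19

Adding -6 months to 2005-03-14 gives 2004-09-14.
16 days remain in September 2004 after the 14th (30 − 14).
Then 3 days into October 2004.
Total: 16 + 3 = 19.
The subtraction is earlier − later, so the result is −19 → -19.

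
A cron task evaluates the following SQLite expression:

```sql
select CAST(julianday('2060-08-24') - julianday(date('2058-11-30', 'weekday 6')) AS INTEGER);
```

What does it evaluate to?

633

`weekday 6` advances to the next Saturday; 2058-11-30 is already a Saturday, so it stays at 2058-11-30.
0 days remain in November 2058 after the 30th (30 − 30).
Full months from December 2058 through July 2060 contribute their day counts.
Then 24 days into August 2060.
Total: 0 + 31 + 31 + 28 + 31 + 30 + 31 + 30 + 31 + 31 + 30 + 31 + 30 + 31 + 31 + 29 + 31 + 30 + 31 + 30 + 31 + 24 = 633.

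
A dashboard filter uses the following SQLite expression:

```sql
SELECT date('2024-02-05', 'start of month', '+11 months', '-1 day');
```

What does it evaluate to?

2024-12-31

`start of month` rewinds 2024-02-05 to 2024-02-01.
Adding +11 months to 2024-02-01 gives 2025-01-01.
Going back 1 day from 2025-01-01 reaches 2024-12-31 (last day of December, 31 days).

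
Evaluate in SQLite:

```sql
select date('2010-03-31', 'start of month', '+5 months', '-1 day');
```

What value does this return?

`start of month` rewinds 2010-03-31 to 2010-03-01.
Adding +5 months to 2010-03-01 gives 2010-08-01.
Going back 1 day from 2010-08-01 reaches 2010-07-31 (last day of July, 31 days).

2010-07-31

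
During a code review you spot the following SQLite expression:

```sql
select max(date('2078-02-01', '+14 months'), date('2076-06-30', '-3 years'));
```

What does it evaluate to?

date('2078-02-01', '+14 months') → 2079-04-01.
date('2076-06-30', '-3 years') → 2073-06-30.
Later of the two is 2079-04-01.

2079-04-01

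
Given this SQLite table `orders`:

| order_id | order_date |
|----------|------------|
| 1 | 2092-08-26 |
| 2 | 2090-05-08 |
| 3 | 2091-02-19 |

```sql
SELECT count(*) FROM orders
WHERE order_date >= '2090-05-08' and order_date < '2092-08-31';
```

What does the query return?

Rows in [2090-05-08, 2092-08-31): 2092-08-26, 2090-05-08, 2091-02-19 → 3 rows.

3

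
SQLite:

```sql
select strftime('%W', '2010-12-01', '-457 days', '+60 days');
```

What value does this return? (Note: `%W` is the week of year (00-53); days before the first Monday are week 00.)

43

First apply '-457 days', '+60 days': 2010-12-01 → 2009-10-30.
2009-10-30 is a Friday. SQLite's %W counts Mondays since the year started; the result is 43.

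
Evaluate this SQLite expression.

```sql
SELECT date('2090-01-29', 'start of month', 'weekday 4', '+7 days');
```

`start of month` rewinds 2090-01-29 to 2090-01-01.
`weekday 4` advances to the next Thursday; 2090-01-01 is a Sunday, so it moves forward to 2090-01-05.
Advancing 7 more days within January lands on 2090-01-12.

2090-01-12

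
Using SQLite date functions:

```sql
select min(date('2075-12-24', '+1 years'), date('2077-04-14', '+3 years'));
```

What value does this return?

2076-12-24

date('2075-12-24', '+1 years') → 2076-12-24.
date('2077-04-14', '+3 years') → 2080-04-14.
Earlier of the two is 2076-12-24.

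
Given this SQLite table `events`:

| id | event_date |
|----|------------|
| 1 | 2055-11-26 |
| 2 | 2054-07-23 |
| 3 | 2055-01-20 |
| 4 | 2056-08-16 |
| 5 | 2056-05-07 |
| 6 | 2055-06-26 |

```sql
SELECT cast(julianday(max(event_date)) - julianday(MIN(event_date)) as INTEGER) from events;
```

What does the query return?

755

MIN = 2054-07-23, MAX = 2056-08-16.
8 days remain in July 2054 after the 23rd (31 − 23).
Full months from August 2054 through July 2056 contribute their day counts.
Then 16 days into August 2056.
Total: 8 + 31 + 30 + 31 + 30 + 31 + 31 + 28 + 31 + 30 + 31 + 30 + 31 + 31 + 30 + 31 + 30 + 31 + 31 + 29 + 31 + 30 + 31 + 30 + 31 + 16 = 755.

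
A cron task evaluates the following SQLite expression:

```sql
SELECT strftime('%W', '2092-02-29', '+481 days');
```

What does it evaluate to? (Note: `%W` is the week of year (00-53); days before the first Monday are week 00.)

25

First apply '+481 days': 2092-02-29 → 2093-06-24.
2093-06-24 is a Wednesday. SQLite's %W counts Mondays since the year started; the result is 25.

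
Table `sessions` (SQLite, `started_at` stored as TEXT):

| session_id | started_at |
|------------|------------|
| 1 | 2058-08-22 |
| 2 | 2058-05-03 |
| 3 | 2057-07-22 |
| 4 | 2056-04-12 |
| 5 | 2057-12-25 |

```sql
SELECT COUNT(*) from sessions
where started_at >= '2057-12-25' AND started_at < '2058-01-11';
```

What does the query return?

Rows in [2057-12-25, 2058-01-11): 2057-12-25 → 1 row.

1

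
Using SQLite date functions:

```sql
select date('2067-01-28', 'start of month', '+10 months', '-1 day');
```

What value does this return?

2067-10-31

`start of month` rewinds 2067-01-28 to 2067-01-01.
Adding +10 months to 2067-01-01 gives 2067-11-01.
Going back 1 day from 2067-11-01 reaches 2067-10-31 (last day of October, 31 days).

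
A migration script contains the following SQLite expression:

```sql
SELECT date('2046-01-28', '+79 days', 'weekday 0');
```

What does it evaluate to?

2046-04-22

Applying '+79 days' to 2046-01-28: counting 79 days forward gives 2046-04-17.
`weekday 0` advances to the next Sunday; 2046-04-17 is a Tuesday, so it moves forward to 2046-04-22.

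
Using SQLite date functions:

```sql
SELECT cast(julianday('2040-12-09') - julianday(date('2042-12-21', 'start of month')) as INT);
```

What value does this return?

`start of month` rewinds 2042-12-21 to 2042-12-01.
22 days remain in December 2040 after the 9th (31 − 9).
Full months from January 2041 through November 2042 contribute their day counts.
Then 1 day into December 2042.
Total: 22 + 31 + 28 + 31 + 30 + 31 + 30 + 31 + 31 + 30 + 31 + 30 + 31 + 31 + 28 + 31 + 30 + 31 + 30 + 31 + 31 + 30 + 31 + 30 + 1 = 722.
The subtraction is earlier − later, so the result is −722 → -722.

-722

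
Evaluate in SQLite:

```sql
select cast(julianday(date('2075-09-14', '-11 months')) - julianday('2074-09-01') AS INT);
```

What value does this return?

43

Adding -11 months to 2075-09-14 gives 2074-10-14.
29 days remain in September 2074 after the 1st (30 − 1).
Then 14 days into October 2074.
Total: 29 + 14 = 43.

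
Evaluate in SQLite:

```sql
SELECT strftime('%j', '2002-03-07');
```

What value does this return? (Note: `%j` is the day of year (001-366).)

Day-of-year for 2002-03-07: days since 2002-01-01 inclusive = 66, zero-padded to 066.

066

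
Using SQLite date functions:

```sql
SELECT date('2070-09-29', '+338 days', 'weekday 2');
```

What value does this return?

2071-09-08

Applying '+338 days' to 2070-09-29: counting 338 days forward gives 2071-09-02.
`weekday 2` advances to the next Tuesday; 2071-09-02 is a Wednesday, so it moves forward to 2071-09-08.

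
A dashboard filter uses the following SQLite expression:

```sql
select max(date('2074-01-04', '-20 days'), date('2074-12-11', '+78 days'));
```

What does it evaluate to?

2075-02-27

date('2074-01-04', '-20 days') → 2073-12-15.
date('2074-12-11', '+78 days') → 2075-02-27.
Later of the two is 2075-02-27.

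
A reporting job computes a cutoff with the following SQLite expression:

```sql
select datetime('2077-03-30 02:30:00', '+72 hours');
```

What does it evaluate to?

+72 hours from 2077-03-30 02:30:00 is 2077-04-02 02:30:00 (crosses midnight).

2077-04-02 02:30:00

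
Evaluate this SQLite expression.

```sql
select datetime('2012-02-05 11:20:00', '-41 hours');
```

-41 hours from 2012-02-05 11:20:00 is 2012-02-03 18:20:00 (crosses midnight).

2012-02-03 18:20:00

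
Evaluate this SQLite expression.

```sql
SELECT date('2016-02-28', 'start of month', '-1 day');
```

`start of month` rewinds 2016-02-28 to 2016-02-01.
Going back 1 day from 2016-02-01 reaches 2016-01-31 (last day of January, 31 days).

2016-01-31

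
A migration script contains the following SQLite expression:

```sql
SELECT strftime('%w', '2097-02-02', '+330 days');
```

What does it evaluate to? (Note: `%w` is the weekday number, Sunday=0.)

First apply '+330 days': 2097-02-02 → 2097-12-29.
2097-12-29 is a Sunday; with Sunday=0 that is 0.

0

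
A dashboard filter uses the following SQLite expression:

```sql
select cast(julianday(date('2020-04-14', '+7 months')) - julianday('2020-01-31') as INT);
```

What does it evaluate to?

Adding +7 months to 2020-04-14 gives 2020-11-14.
0 days remain in January 2020 after the 31st (31 − 31).
Full months from February 2020 through October 2020 contribute their day counts.
Then 14 days into November 2020.
Total: 0 + 29 + 31 + 30 + 31 + 30 + 31 + 31 + 30 + 31 + 14 = 288.

288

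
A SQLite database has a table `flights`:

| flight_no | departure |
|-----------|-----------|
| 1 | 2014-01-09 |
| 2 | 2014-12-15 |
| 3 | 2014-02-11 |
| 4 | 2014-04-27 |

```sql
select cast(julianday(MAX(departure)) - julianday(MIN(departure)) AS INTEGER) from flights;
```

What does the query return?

MIN = 2014-01-09, MAX = 2014-12-15.
22 days remain in January 2014 after the 9th (31 − 9).
Full months from February 2014 through November 2014 contribute their day counts.
Then 15 days into December 2014.
Total: 22 + 28 + 31 + 30 + 31 + 30 + 31 + 31 + 30 + 31 + 30 + 15 = 340.

340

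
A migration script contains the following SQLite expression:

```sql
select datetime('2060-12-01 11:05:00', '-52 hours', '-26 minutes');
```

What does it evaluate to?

2060-11-29 06:39:00

-52 hours from 2060-12-01 11:05:00 is 2060-11-29 07:05:00 (crosses midnight).
-26 minutes from 2060-11-29 07:05:00 is 2060-11-29 06:39:00.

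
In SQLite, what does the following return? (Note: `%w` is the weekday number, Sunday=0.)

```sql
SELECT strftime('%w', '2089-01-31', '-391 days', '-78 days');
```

First apply '-391 days', '-78 days': 2089-01-31 → 2087-10-20.
2087-10-20 is a Monday; with Sunday=0 that is 1.

1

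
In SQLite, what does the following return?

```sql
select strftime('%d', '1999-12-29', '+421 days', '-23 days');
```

First apply '+421 days', '-23 days': 1999-12-29 → 2001-01-30.
`%d` extracts the 2-digit day of month: 30.

30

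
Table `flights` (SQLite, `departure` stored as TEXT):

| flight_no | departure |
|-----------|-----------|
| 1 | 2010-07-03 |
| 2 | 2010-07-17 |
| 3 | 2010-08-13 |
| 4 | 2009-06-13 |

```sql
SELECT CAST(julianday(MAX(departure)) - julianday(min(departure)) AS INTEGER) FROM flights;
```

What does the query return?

426

MIN = 2009-06-13, MAX = 2010-08-13.
17 days remain in June 2009 after the 13th (30 − 13).
Full months from July 2009 through July 2010 contribute their day counts.
Then 13 days into August 2010.
Total: 17 + 31 + 31 + 30 + 31 + 30 + 31 + 31 + 28 + 31 + 30 + 31 + 30 + 31 + 13 = 426.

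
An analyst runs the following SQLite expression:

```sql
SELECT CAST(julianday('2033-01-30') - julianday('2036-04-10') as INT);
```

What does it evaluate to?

1 day remains in January 2033 after the 30th (31 − 30).
Full months from February 2033 through March 2036 contribute their day counts.
Then 10 days into April 2036.
Total: 1 + 28 + 31 + 30 + 31 + 30 + 31 + 31 + 30 + 31 + 30 + 31 + 31 + 28 + 31 + 30 + 31 + 30 + 31 + 31 + 30 + 31 + 30 + 31 + 31 + 28 + 31 + 30 + 31 + 30 + 31 + 31 + 30 + 31 + 30 + 31 + 31 + 29 + 31 + 10 = 1166.
The subtraction is earlier − later, so the result is −1166 → -1166.

-1166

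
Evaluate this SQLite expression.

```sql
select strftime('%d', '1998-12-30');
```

30

`%d` extracts the 2-digit day of month: 30.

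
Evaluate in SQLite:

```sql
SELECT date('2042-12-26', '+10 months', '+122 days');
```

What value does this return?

Adding +10 months to 2042-12-26 gives 2043-10-26.
Applying '+122 days' to 2043-10-26: counting 122 days forward gives 2044-02-25.

2044-02-25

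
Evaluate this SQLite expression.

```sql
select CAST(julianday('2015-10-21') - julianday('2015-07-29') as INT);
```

84

2 days remain in July 2015 after the 29th (31 − 29).
August 2015: 31 days.
September 2015: 30 days.
Then 21 days into October 2015.
Total: 2 + 31 + 30 + 21 = 84.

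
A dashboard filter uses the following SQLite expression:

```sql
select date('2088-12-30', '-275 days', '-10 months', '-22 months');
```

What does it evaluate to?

2085-07-30

Applying '-275 days' to 2088-12-30: counting 275 days back gives 2088-03-30.
Adding -10 months to 2088-03-30 gives 2087-05-30.
Adding -22 months to 2087-05-30 gives 2085-07-30.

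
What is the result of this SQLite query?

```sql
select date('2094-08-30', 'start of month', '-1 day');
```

`start of month` rewinds 2094-08-30 to 2094-08-01.
Going back 1 day from 2094-08-01 reaches 2094-07-31 (last day of July, 31 days).

2094-07-31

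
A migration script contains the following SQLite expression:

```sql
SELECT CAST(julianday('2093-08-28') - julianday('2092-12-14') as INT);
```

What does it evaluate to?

17 days remain in December 2092 after the 14th (31 − 14).
Full months from January 2093 through July 2093 contribute their day counts.
Then 28 days into August 2093.
Total: 17 + 31 + 28 + 31 + 30 + 31 + 30 + 31 + 28 = 257.

257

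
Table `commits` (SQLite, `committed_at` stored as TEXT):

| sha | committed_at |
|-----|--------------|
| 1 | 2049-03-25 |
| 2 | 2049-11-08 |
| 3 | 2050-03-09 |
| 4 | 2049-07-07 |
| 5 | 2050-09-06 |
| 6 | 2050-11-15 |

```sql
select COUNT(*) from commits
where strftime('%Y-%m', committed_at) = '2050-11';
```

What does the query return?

Rows with year-month 2050-11: 2050-11-15 → 1.

1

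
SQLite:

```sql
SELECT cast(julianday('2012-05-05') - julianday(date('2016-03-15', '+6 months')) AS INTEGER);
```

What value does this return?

Adding +6 months to 2016-03-15 gives 2016-09-15.
26 days remain in May 2012 after the 5th (31 − 5).
Full months from June 2012 through August 2016 contribute their day counts.
Then 15 days into September 2016.
Total: 26 + 30 + 31 + 31 + 30 + 31 + 30 + 31 + 31 + 28 + 31 + 30 + 31 + 30 + 31 + 31 + 30 + 31 + 30 + 31 + 31 + 28 + 31 + 30 + 31 + 30 + 31 + 31 + 30 + 31 + 30 + 31 + 31 + 28 + 31 + 30 + 31 + 30 + 31 + 31 + 30 + 31 + 30 + 31 + 31 + 29 + 31 + 30 + 31 + 30 + 31 + 31 + 15 = 1594.
The subtraction is earlier − later, so the result is −1594 → -1594.

-1594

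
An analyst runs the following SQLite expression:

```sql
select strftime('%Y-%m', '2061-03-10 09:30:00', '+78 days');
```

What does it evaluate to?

2061-05

First apply '+78 days': 2061-03-10 09:30:00 → 2061-05-27 09:30:00.
`%Y-%m` extracts the year-month: 2061-05.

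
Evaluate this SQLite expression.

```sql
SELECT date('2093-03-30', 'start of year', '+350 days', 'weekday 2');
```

2093-12-22

`start of year` rewinds 2093-03-30 to 2093-01-01.
Applying '+350 days' to 2093-01-01: counting 350 days forward gives 2093-12-17.
`weekday 2` advances to the next Tuesday; 2093-12-17 is a Thursday, so it moves forward to 2093-12-22.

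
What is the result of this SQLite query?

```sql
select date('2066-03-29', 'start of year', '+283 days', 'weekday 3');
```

2066-10-13

`start of year` rewinds 2066-03-29 to 2066-01-01.
Applying '+283 days' to 2066-01-01: counting 283 days forward gives 2066-10-11.
`weekday 3` advances to the next Wednesday; 2066-10-11 is a Monday, so it moves forward to 2066-10-13.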